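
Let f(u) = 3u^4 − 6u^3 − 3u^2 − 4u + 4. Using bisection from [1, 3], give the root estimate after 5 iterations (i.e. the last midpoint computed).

2.5625

u = 2 gives f = -16, negative; keep [2, 3]
u = 2.5 gives f = -1.3125, negative; keep [2.5, 3]
u = 2.75 gives f = 17.105469, positive; keep [2.5, 2.75]
u = 2.625 gives f = 6.7429, positive; keep [2.5, 2.625]
u = 2.5625 gives f = 2.4454, positive; keep [2.5, 2.5625]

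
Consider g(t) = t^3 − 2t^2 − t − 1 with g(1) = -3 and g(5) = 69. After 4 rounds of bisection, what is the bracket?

t = 3 gives g = 5, positive; keep [1, 3]
t = 2 gives g = -3, negative; keep [2, 3]
t = 2.5 gives g = -0.375, negative; keep [2.5, 3]
t = 2.75 gives g = 1.9219, positive; keep [2.5, 2.75]

[2.5, 2.75]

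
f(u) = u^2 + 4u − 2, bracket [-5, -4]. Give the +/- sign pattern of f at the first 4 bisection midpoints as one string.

m = -4.5, f(m) = 0.25 (+); new bracket [-4.5, -4]
m = -4.25, f(m) = -0.9375 (−); new bracket [-4.5, -4.25]
m = -4.375, f(m) = -0.359375 (−); new bracket [-4.5, -4.375]
m = -4.4375, f(m) = -0.0586 (−); new bracket [-4.5, -4.4375]

+---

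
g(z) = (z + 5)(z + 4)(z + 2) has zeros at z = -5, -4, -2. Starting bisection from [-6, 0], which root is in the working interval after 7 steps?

midpoint -3: g = -2 < 0 → [-3, 0]
midpoint -1.5: g = 4.375 > 0 → [-3, -1.5]
midpoint -2.25: g = -1.203125 < 0 → [-2.25, -1.5]
midpoint -1.875: g = 0.8301 > 0 → [-2.25, -1.875]
midpoint -2.0625: g = -0.3557 < 0 → [-2.0625, -1.875]
midpoint -1.96875: g = 0.1924 > 0 → [-2.0625, -1.96875]
midpoint -2.015625: g = -0.0925 < 0 → [-2.015625, -1.96875]

-2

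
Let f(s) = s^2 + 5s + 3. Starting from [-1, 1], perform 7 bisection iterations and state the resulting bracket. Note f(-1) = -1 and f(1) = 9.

f(0) = 3 > 0, so the root lies in [-1, 0]
f(-0.5) = 0.75 > 0, so the root lies in [-1, -0.5]
f(-0.75) = -0.1875 < 0, so the root lies in [-0.75, -0.5]
f(-0.625) = 0.2656 > 0, so the root lies in [-0.75, -0.625]
f(-0.6875) = 0.0352 > 0, so the root lies in [-0.75, -0.6875]
f(-0.71875) = -0.0771 < 0, so the root lies in [-0.71875, -0.6875]
f(-0.703125) = -0.0212 < 0, so the root lies in [-0.703125, -0.6875]

[-0.703125, -0.6875]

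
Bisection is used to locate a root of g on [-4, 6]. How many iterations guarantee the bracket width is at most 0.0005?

15

Width after n steps is 10/2^n. Need 2^n ≥ 10/0.0005 = 20000.
2^14 = 16384 < 20000 ≤ 2^15 = 32768, so n = 15.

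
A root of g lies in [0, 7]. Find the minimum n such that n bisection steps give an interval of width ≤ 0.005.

Width after n steps is 7/2^n. Need 2^n ≥ 7/0.005 = 1400.
2^10 = 1024 < 1400 ≤ 2^11 = 2048, so n = 11.

11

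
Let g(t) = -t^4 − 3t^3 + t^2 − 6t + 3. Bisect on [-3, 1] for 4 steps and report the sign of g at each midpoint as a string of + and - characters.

++-+

g(-1) = 12 > 0, so the root lies in [-1, 1]
g(0) = 3 > 0, so the root lies in [0, 1]
g(0.5) = -0.1875 < 0, so the root lies in [0, 0.5]
g(0.25) = 1.5117 > 0, so the root lies in [0.25, 0.5]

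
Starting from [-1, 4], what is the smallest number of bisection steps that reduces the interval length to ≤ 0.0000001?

26

Width after n steps is 5/2^n. Need 2^n ≥ 5/0.0000001 = 50000000.
2^25 = 33554432 < 50000000 ≤ 2^26 = 67108864, so n = 26.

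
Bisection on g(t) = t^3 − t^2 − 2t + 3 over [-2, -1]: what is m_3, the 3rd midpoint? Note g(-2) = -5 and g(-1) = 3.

-1.625

midpoint -1.5: g = 0.375 > 0 → [-2, -1.5]
midpoint -1.75: g = -1.921875 < 0 → [-1.75, -1.5]
midpoint -1.625: g = -0.681641 < 0 → [-1.625, -1.5]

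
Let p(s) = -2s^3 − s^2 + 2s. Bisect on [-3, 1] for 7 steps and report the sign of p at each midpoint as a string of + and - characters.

-++-+++

midpoint -1: p = -1 < 0 → [-3, -1]
midpoint -2: p = 8 > 0 → [-2, -1]
midpoint -1.5: p = 1.5 > 0 → [-1.5, -1]
midpoint -1.25: p = -0.1562 < 0 → [-1.5, -1.25]
midpoint -1.375: p = 0.5586 > 0 → [-1.375, -1.25]
midpoint -1.3125: p = 0.1743 > 0 → [-1.3125, -1.25]
midpoint -1.28125: p = 0.0025 > 0 → [-1.28125, -1.25]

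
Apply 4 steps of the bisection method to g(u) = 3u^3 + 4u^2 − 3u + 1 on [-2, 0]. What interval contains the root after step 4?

g(-1) = 5 > 0, so the root lies in [-2, -1]
g(-1.5) = 4.375 > 0, so the root lies in [-2, -1.5]
g(-1.75) = 2.421875 > 0, so the root lies in [-2, -1.75]
g(-1.875) = 0.9121 > 0, so the root lies in [-2, -1.875]

[-2, -1.875]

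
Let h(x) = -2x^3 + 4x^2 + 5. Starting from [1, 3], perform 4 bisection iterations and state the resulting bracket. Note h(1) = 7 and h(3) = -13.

[2.375, 2.5]

x = 2 gives h = 5, positive; keep [2, 3]
x = 2.5 gives h = -1.25, negative; keep [2, 2.5]
x = 2.25 gives h = 2.46875, positive; keep [2.25, 2.5]
x = 2.375 gives h = 0.7695, positive; keep [2.375, 2.5]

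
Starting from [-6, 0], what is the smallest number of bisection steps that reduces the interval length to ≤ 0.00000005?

Width after n steps is 6/2^n. Need 2^n ≥ 6/0.00000005 = 120000000.
2^26 = 67108864 < 120000000 ≤ 2^27 = 134217728, so n = 27.

27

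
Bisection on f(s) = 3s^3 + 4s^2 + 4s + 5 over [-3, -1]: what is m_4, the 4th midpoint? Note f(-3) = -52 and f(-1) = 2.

-1.375

f(-2) = -11 < 0, so the root lies in [-2, -1]
f(-1.5) = -2.125 < 0, so the root lies in [-1.5, -1]
f(-1.25) = 0.390625 > 0, so the root lies in [-1.5, -1.25]
f(-1.375) = -0.7363 < 0, so the root lies in [-1.375, -1.25]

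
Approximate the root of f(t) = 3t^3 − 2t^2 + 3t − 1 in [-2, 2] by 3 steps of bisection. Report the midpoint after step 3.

midpoint 0: f = -1 < 0 → [0, 2]
midpoint 1: f = 3 > 0 → [0, 1]
midpoint 0.5: f = 0.375 > 0 → [0, 0.5]

0.5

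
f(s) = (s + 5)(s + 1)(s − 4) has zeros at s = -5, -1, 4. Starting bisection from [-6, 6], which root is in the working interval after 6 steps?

midpoint 0: f = -20 < 0 → [0, 6]
midpoint 3: f = -32 < 0 → [3, 6]
midpoint 4.5: f = 26.125 > 0 → [3, 4.5]
midpoint 3.75: f = -10.3906 < 0 → [3.75, 4.5]
midpoint 4.125: f = 5.8457 > 0 → [3.75, 4.125]
midpoint 3.9375: f = -2.7581 < 0 → [3.9375, 4.125]

4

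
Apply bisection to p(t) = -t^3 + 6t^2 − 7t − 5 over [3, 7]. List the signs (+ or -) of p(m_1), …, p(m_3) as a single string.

--+

t = 5 gives p = -15, negative; keep [3, 5]
t = 4 gives p = -1, negative; keep [3, 4]
t = 3.5 gives p = 1.125, positive; keep [3.5, 4]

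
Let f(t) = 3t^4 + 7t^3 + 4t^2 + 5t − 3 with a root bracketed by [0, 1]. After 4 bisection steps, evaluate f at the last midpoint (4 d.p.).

0.6492

t = 0.5 gives f = 1.5625, positive; keep [0, 0.5]
t = 0.25 gives f = -1.378906, negative; keep [0.25, 0.5]
t = 0.375 gives f = -0.134033, negative; keep [0.375, 0.5]
t = 0.4375 gives f = 0.6492, positive; keep [0.375, 0.4375]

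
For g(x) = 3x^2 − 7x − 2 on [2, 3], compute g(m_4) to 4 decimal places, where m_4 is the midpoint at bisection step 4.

g(2.5) = -0.75 < 0, so the root lies in [2.5, 3]
g(2.75) = 1.4375 > 0, so the root lies in [2.5, 2.75]
g(2.625) = 0.296875 > 0, so the root lies in [2.5, 2.625]
g(2.5625) = -0.2383 < 0, so the root lies in [2.5625, 2.625]

-0.2383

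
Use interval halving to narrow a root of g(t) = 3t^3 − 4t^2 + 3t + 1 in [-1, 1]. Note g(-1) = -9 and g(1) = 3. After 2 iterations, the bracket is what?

[-0.5, 0]

midpoint 0: g = 1 > 0 → [-1, 0]
midpoint -0.5: g = -1.875 < 0 → [-0.5, 0]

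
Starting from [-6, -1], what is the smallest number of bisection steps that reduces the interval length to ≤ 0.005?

10

Width after n steps is 5/2^n. Need 2^n ≥ 5/0.005 = 1000.
2^9 = 512 < 1000 ≤ 2^10 = 1024, so n = 10.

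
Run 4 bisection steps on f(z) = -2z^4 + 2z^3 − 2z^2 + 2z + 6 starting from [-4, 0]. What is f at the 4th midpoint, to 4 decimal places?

1.8984

midpoint -2: f = -54 < 0 → [-2, 0]
midpoint -1: f = -2 < 0 → [-1, 0]
midpoint -0.5: f = 4.125 > 0 → [-1, -0.5]
midpoint -0.75: f = 1.8984 > 0 → [-1, -0.75]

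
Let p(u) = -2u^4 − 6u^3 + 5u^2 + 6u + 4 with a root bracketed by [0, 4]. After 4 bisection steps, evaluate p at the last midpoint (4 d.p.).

m = 2, p(m) = -44 (−); new bracket [0, 2]
m = 1, p(m) = 7 (+); new bracket [1, 2]
m = 1.5, p(m) = -6.125 (−); new bracket [1, 1.5]
m = 1.25, p(m) = 2.7109 (+); new bracket [1.25, 1.5]

2.7109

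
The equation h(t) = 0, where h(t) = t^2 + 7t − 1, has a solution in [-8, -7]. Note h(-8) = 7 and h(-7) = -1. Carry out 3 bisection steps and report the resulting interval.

[-7.25, -7.125]

m = -7.5, h(m) = 2.75 (+); new bracket [-7.5, -7]
m = -7.25, h(m) = 0.8125 (+); new bracket [-7.25, -7]
m = -7.125, h(m) = -0.109375 (−); new bracket [-7.25, -7.125]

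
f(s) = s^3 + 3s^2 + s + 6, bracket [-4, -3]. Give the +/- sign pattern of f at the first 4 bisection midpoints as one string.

s = -3.5 gives f = -3.625, negative; keep [-3.5, -3]
s = -3.25 gives f = 0.109375, positive; keep [-3.5, -3.25]
s = -3.375 gives f = -1.646484, negative; keep [-3.375, -3.25]
s = -3.3125 gives f = -0.7415, negative; keep [-3.3125, -3.25]

-+--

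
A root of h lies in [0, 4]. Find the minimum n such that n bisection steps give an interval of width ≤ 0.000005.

20

Width after n steps is 4/2^n. Need 2^n ≥ 4/0.000005 = 800000.
2^19 = 524288 < 800000 ≤ 2^20 = 1048576, so n = 20.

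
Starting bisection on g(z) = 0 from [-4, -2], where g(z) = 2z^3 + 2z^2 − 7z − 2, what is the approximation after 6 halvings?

g(-3) = -17 < 0, so the root lies in [-3, -2]
g(-2.5) = -3.25 < 0, so the root lies in [-2.5, -2]
g(-2.25) = 1.09375 > 0, so the root lies in [-2.5, -2.25]
g(-2.375) = -0.8867 < 0, so the root lies in [-2.375, -2.25]
g(-2.3125) = 0.1499 > 0, so the root lies in [-2.375, -2.3125]
g(-2.34375) = -0.3566 < 0, so the root lies in [-2.34375, -2.3125]

-2.34375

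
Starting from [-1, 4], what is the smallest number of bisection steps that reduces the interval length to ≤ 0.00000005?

27

Width after n steps is 5/2^n. Need 2^n ≥ 5/0.00000005 = 100000000.
2^26 = 67108864 < 100000000 ≤ 2^27 = 134217728, so n = 27.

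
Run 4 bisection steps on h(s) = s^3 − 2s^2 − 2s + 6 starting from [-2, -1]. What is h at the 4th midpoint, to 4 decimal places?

0.4275

s = -1.5 gives h = 1.125, positive; keep [-2, -1.5]
s = -1.75 gives h = -1.984375, negative; keep [-1.75, -1.5]
s = -1.625 gives h = -0.322266, negative; keep [-1.625, -1.5]
s = -1.5625 gives h = 0.4275, positive; keep [-1.625, -1.5625]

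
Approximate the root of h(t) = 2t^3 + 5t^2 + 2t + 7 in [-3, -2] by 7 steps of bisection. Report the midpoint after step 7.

-2.6328125

midpoint -2.5: h = 2 > 0 → [-3, -2.5]
midpoint -2.75: h = -2.28125 < 0 → [-2.75, -2.5]
midpoint -2.625: h = 0.027344 > 0 → [-2.75, -2.625]
midpoint -2.6875: h = -1.0835 < 0 → [-2.6875, -2.625]
midpoint -2.65625: h = -0.5174 < 0 → [-2.65625, -2.625]
midpoint -2.640625: h = -0.2424 < 0 → [-2.640625, -2.625]
midpoint -2.6328125: h = -0.1069 < 0 → [-2.6328125, -2.625]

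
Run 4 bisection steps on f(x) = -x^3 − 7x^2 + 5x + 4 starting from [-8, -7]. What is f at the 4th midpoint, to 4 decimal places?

x = -7.5 gives f = -5.375, negative; keep [-8, -7.5]
x = -7.75 gives f = 10.296875, positive; keep [-7.75, -7.5]
x = -7.625 gives f = 2.212891, positive; keep [-7.625, -7.5]
x = -7.5625 gives f = -1.6423, negative; keep [-7.625, -7.5625]

-1.6423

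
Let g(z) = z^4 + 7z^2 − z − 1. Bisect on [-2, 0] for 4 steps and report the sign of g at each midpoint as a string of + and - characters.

m = -1, g(m) = 8 (+); new bracket [-1, 0]
m = -0.5, g(m) = 1.3125 (+); new bracket [-0.5, 0]
m = -0.25, g(m) = -0.308594 (−); new bracket [-0.5, -0.25]
m = -0.375, g(m) = 0.3792 (+); new bracket [-0.375, -0.25]

++-+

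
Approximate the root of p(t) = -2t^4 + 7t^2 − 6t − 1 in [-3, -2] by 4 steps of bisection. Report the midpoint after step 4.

-2.1875

midpoint -2.5: p = -20.375 < 0 → [-2.5, -2]
midpoint -2.25: p = -3.320312 < 0 → [-2.25, -2]
midpoint -2.125: p = 2.577637 > 0 → [-2.25, -2.125]
midpoint -2.1875: p = -0.1743 < 0 → [-2.1875, -2.125]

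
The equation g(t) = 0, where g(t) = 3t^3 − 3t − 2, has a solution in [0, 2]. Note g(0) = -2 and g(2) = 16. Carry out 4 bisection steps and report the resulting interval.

[1.125, 1.25]

m = 1, g(m) = -2 (−); new bracket [1, 2]
m = 1.5, g(m) = 3.625 (+); new bracket [1, 1.5]
m = 1.25, g(m) = 0.109375 (+); new bracket [1, 1.25]
m = 1.125, g(m) = -1.1035 (−); new bracket [1.125, 1.25]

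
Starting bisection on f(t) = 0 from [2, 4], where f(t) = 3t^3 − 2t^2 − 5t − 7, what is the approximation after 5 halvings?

2.0625

f(3) = 41 > 0, so the root lies in [2, 3]
f(2.5) = 14.875 > 0, so the root lies in [2, 2.5]
f(2.25) = 5.796875 > 0, so the root lies in [2, 2.25]
f(2.125) = 2.1309 > 0, so the root lies in [2, 2.125]
f(2.0625) = 0.5007 > 0, so the root lies in [2, 2.0625]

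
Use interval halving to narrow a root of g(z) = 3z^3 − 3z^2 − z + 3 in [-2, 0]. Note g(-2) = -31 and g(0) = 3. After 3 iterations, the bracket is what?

z = -1 gives g = -2, negative; keep [-1, 0]
z = -0.5 gives g = 2.375, positive; keep [-1, -0.5]
z = -0.75 gives g = 0.796875, positive; keep [-1, -0.75]

[-1, -0.75]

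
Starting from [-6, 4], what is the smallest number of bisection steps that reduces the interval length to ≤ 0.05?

Width after n steps is 10/2^n. Need 2^n ≥ 10/0.05 = 200.
2^7 = 128 < 200 ≤ 2^8 = 256, so n = 8.

8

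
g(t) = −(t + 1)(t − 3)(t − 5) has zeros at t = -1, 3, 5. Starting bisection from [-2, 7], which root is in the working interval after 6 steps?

-1

g(2.5) = -4.375 < 0, so the root lies in [-2, 2.5]
g(0.25) = -16.328125 < 0, so the root lies in [-2, 0.25]
g(-0.875) = -2.845703 < 0, so the root lies in [-2, -0.875]
g(-1.4375) = 12.4978 > 0, so the root lies in [-1.4375, -0.875]
g(-1.15625) = 3.998 > 0, so the root lies in [-1.15625, -0.875]
g(-1.015625) = 0.3774 > 0, so the root lies in [-1.015625, -0.875]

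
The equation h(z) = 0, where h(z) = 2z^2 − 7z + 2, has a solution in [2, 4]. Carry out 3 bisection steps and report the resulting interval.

[3, 3.25]

h(3) = -1 < 0, so the root lies in [3, 4]
h(3.5) = 2 > 0, so the root lies in [3, 3.5]
h(3.25) = 0.375 > 0, so the root lies in [3, 3.25]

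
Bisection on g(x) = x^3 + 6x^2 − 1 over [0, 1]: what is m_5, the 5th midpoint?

g(0.5) = 0.625 > 0, so the root lies in [0, 0.5]
g(0.25) = -0.609375 < 0, so the root lies in [0.25, 0.5]
g(0.375) = -0.103516 < 0, so the root lies in [0.375, 0.5]
g(0.4375) = 0.2322 > 0, so the root lies in [0.375, 0.4375]
g(0.40625) = 0.0573 > 0, so the root lies in [0.375, 0.40625]

0.40625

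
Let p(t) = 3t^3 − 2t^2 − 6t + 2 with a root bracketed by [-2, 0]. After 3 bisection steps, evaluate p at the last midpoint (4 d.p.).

0.5156

midpoint -1: p = 3 > 0 → [-2, -1]
midpoint -1.5: p = -3.625 < 0 → [-1.5, -1]
midpoint -1.25: p = 0.515625 > 0 → [-1.5, -1.25]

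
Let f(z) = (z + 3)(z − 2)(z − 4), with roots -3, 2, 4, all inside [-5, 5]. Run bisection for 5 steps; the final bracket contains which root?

m = 0, f(m) = 24 (+); new bracket [-5, 0]
m = -2.5, f(m) = 14.625 (+); new bracket [-5, -2.5]
m = -3.75, f(m) = -33.421875 (−); new bracket [-3.75, -2.5]
m = -3.125, f(m) = -4.5645 (−); new bracket [-3.125, -2.5]
m = -2.8125, f(m) = 6.1472 (+); new bracket [-3.125, -2.8125]

-3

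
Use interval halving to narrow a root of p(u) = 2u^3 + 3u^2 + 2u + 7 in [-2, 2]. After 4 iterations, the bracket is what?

[-2, -1.75]

p(0) = 7 > 0, so the root lies in [-2, 0]
p(-1) = 6 > 0, so the root lies in [-2, -1]
p(-1.5) = 4 > 0, so the root lies in [-2, -1.5]
p(-1.75) = 1.9688 > 0, so the root lies in [-2, -1.75]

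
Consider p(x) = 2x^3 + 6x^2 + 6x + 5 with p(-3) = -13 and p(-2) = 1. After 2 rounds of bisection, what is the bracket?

[-2.25, -2]

m = -2.5, p(m) = -3.75 (−); new bracket [-2.5, -2]
m = -2.25, p(m) = -0.90625 (−); new bracket [-2.25, -2]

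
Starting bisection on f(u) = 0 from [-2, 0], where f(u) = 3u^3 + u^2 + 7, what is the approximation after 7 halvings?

-1.453125

u = -1 gives f = 5, positive; keep [-2, -1]
u = -1.5 gives f = -0.875, negative; keep [-1.5, -1]
u = -1.25 gives f = 2.703125, positive; keep [-1.5, -1.25]
u = -1.375 gives f = 1.0918, positive; keep [-1.5, -1.375]
u = -1.4375 gives f = 0.155, positive; keep [-1.5, -1.4375]
u = -1.46875 gives f = -0.3481, negative; keep [-1.46875, -1.4375]
u = -1.453125 gives f = -0.0936, negative; keep [-1.453125, -1.4375]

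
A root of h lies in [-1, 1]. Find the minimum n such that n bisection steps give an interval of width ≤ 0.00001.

18

Width after n steps is 2/2^n. Need 2^n ≥ 2/0.00001 = 200000.
2^17 = 131072 < 200000 ≤ 2^18 = 262144, so n = 18.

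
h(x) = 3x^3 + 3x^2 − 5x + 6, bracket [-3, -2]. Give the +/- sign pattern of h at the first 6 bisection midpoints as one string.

--+-++

x = -2.5 gives h = -9.625, negative; keep [-2.5, -2]
x = -2.25 gives h = -1.734375, negative; keep [-2.25, -2]
x = -2.125 gives h = 1.384766, positive; keep [-2.25, -2.125]
x = -2.1875 gives h = -0.1096, negative; keep [-2.1875, -2.125]
x = -2.15625 gives h = 0.6536, positive; keep [-2.1875, -2.15625]
x = -2.171875 gives h = 0.276, positive; keep [-2.1875, -2.171875]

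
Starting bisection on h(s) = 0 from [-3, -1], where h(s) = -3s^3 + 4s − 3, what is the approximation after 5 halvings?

-1.4375

m = -2, h(m) = 13 (+); new bracket [-2, -1]
m = -1.5, h(m) = 1.125 (+); new bracket [-1.5, -1]
m = -1.25, h(m) = -2.140625 (−); new bracket [-1.5, -1.25]
m = -1.375, h(m) = -0.7012 (−); new bracket [-1.5, -1.375]
m = -1.4375, h(m) = 0.1614 (+); new bracket [-1.4375, -1.375]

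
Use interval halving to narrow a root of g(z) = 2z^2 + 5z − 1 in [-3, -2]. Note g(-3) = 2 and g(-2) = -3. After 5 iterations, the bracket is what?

m = -2.5, g(m) = -1 (−); new bracket [-3, -2.5]
m = -2.75, g(m) = 0.375 (+); new bracket [-2.75, -2.5]
m = -2.625, g(m) = -0.34375 (−); new bracket [-2.75, -2.625]
m = -2.6875, g(m) = 0.0078 (+); new bracket [-2.6875, -2.625]
m = -2.65625, g(m) = -0.1699 (−); new bracket [-2.6875, -2.65625]

[-2.6875, -2.65625]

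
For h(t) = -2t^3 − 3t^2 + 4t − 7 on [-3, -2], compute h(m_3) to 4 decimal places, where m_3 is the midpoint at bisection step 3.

-1.9961

m = -2.5, h(m) = -4.5 (−); new bracket [-3, -2.5]
m = -2.75, h(m) = 0.90625 (+); new bracket [-2.75, -2.5]
m = -2.625, h(m) = -1.996094 (−); new bracket [-2.75, -2.625]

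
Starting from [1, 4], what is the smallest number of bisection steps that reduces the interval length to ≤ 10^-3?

12

Width after n steps is 3/2^n. Need 2^n ≥ 3/10^-3 = 3000.
2^11 = 2048 < 3000 ≤ 2^12 = 4096, so n = 12.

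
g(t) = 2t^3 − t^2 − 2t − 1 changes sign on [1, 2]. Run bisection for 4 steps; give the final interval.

[1.4375, 1.5]

g(1.5) = 0.5 > 0, so the root lies in [1, 1.5]
g(1.25) = -1.15625 < 0, so the root lies in [1.25, 1.5]
g(1.375) = -0.441406 < 0, so the root lies in [1.375, 1.5]
g(1.4375) = -0.0005 < 0, so the root lies in [1.4375, 1.5]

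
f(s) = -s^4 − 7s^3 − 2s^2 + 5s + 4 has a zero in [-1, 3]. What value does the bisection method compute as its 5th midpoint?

m = 1, f(m) = -1 (−); new bracket [-1, 1]
m = 0, f(m) = 4 (+); new bracket [0, 1]
m = 0.5, f(m) = 5.0625 (+); new bracket [0.5, 1]
m = 0.75, f(m) = 3.3555 (+); new bracket [0.75, 1]
m = 0.875, f(m) = 1.5681 (+); new bracket [0.875, 1]

0.875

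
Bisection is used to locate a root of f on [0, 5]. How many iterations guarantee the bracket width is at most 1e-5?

19

Width after n steps is 5/2^n. Need 2^n ≥ 5/1e-5 = 500000.
2^18 = 262144 < 500000 ≤ 2^19 = 524288, so n = 19.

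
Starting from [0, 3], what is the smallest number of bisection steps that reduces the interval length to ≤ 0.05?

6

Width after n steps is 3/2^n. Need 2^n ≥ 3/0.05 = 60.
2^5 = 32 < 60 ≤ 2^6 = 64, so n = 6.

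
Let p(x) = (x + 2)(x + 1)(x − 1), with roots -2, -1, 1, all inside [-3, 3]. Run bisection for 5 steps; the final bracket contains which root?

midpoint 0: p = -2 < 0 → [0, 3]
midpoint 1.5: p = 4.375 > 0 → [0, 1.5]
midpoint 0.75: p = -1.203125 < 0 → [0.75, 1.5]
midpoint 1.125: p = 0.8301 > 0 → [0.75, 1.125]
midpoint 0.9375: p = -0.3557 < 0 → [0.9375, 1.125]

1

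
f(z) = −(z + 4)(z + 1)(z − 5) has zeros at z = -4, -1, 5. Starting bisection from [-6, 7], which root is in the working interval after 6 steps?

m = 0.5, f(m) = 30.375 (+); new bracket [0.5, 7]
m = 3.75, f(m) = 46.015625 (+); new bracket [3.75, 7]
m = 5.375, f(m) = -22.412109 (−); new bracket [3.75, 5.375]
m = 4.5625, f(m) = 20.8376 (+); new bracket [4.5625, 5.375]
m = 4.96875, f(m) = 1.6729 (+); new bracket [4.96875, 5.375]
m = 5.171875, f(m) = -9.7294 (−); new bracket [4.96875, 5.171875]

5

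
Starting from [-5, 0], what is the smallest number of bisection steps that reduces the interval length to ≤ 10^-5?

Width after n steps is 5/2^n. Need 2^n ≥ 5/10^-5 = 500000.
2^18 = 262144 < 500000 ≤ 2^19 = 524288, so n = 19.

19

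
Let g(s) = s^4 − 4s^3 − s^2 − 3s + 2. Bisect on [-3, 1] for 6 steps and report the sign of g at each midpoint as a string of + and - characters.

++-+++

g(-1) = 9 > 0, so the root lies in [-1, 1]
g(0) = 2 > 0, so the root lies in [0, 1]
g(0.5) = -0.1875 < 0, so the root lies in [0, 0.5]
g(0.25) = 1.1289 > 0, so the root lies in [0.25, 0.5]
g(0.375) = 0.5432 > 0, so the root lies in [0.375, 0.5]
g(0.4375) = 0.1978 > 0, so the root lies in [0.4375, 0.5]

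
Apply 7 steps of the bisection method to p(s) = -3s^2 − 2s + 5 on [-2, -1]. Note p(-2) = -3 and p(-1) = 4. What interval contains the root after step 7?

s = -1.5 gives p = 1.25, positive; keep [-2, -1.5]
s = -1.75 gives p = -0.6875, negative; keep [-1.75, -1.5]
s = -1.625 gives p = 0.328125, positive; keep [-1.75, -1.625]
s = -1.6875 gives p = -0.168, negative; keep [-1.6875, -1.625]
s = -1.65625 gives p = 0.083, positive; keep [-1.6875, -1.65625]
s = -1.671875 gives p = -0.0417, negative; keep [-1.671875, -1.65625]
s = -1.6640625 gives p = 0.0208, positive; keep [-1.671875, -1.6640625]

[-1.671875, -1.6640625]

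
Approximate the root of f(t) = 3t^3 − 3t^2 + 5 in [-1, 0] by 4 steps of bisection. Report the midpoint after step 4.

midpoint -0.5: f = 3.875 > 0 → [-1, -0.5]
midpoint -0.75: f = 2.046875 > 0 → [-1, -0.75]
midpoint -0.875: f = 0.693359 > 0 → [-1, -0.875]
midpoint -0.9375: f = -0.1086 < 0 → [-0.9375, -0.875]

-0.9375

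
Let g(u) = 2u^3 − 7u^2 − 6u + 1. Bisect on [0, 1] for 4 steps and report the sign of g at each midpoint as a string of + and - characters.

midpoint 0.5: g = -3.5 < 0 → [0, 0.5]
midpoint 0.25: g = -0.90625 < 0 → [0, 0.25]
midpoint 0.125: g = 0.144531 > 0 → [0.125, 0.25]
midpoint 0.1875: g = -0.3579 < 0 → [0.125, 0.1875]

--+-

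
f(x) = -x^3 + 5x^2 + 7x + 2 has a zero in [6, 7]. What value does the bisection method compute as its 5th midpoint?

6.15625

midpoint 6.5: f = -15.875 < 0 → [6, 6.5]
midpoint 6.25: f = -3.078125 < 0 → [6, 6.25]
midpoint 6.125: f = 2.669922 > 0 → [6.125, 6.25]
midpoint 6.1875: f = -0.1511 < 0 → [6.125, 6.1875]
midpoint 6.15625: f = 1.2726 > 0 → [6.15625, 6.1875]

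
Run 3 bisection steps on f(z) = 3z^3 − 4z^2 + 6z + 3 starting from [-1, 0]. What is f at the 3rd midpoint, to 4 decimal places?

m = -0.5, f(m) = -1.375 (−); new bracket [-0.5, 0]
m = -0.25, f(m) = 1.203125 (+); new bracket [-0.5, -0.25]
m = -0.375, f(m) = 0.029297 (+); new bracket [-0.5, -0.375]

0.0293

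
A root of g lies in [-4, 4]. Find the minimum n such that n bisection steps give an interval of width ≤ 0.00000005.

28

Width after n steps is 8/2^n. Need 2^n ≥ 8/0.00000005 = 160000000.
2^27 = 134217728 < 160000000 ≤ 2^28 = 268435456, so n = 28.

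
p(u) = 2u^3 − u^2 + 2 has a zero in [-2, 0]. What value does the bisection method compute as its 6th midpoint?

p(-1) = -1 < 0, so the root lies in [-1, 0]
p(-0.5) = 1.5 > 0, so the root lies in [-1, -0.5]
p(-0.75) = 0.59375 > 0, so the root lies in [-1, -0.75]
p(-0.875) = -0.1055 < 0, so the root lies in [-0.875, -0.75]
p(-0.8125) = 0.2671 > 0, so the root lies in [-0.875, -0.8125]
p(-0.84375) = 0.0867 > 0, so the root lies in [-0.875, -0.84375]

-0.84375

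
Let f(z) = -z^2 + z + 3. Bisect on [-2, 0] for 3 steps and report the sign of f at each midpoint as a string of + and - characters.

+-+

f(-1) = 1 > 0, so the root lies in [-2, -1]
f(-1.5) = -0.75 < 0, so the root lies in [-1.5, -1]
f(-1.25) = 0.1875 > 0, so the root lies in [-1.5, -1.25]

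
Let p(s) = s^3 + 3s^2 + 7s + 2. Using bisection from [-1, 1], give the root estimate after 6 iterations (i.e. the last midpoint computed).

midpoint 0: p = 2 > 0 → [-1, 0]
midpoint -0.5: p = -0.875 < 0 → [-0.5, 0]
midpoint -0.25: p = 0.421875 > 0 → [-0.5, -0.25]
midpoint -0.375: p = -0.2559 < 0 → [-0.375, -0.25]
midpoint -0.3125: p = 0.075 > 0 → [-0.375, -0.3125]
midpoint -0.34375: p = -0.0924 < 0 → [-0.34375, -0.3125]

-0.34375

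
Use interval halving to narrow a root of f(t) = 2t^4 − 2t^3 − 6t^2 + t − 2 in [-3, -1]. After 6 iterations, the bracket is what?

midpoint -2: f = 20 > 0 → [-2, -1]
midpoint -1.5: f = -0.125 < 0 → [-2, -1.5]
midpoint -1.75: f = 7.351562 > 0 → [-1.75, -1.5]
midpoint -1.625: f = 3.0591 > 0 → [-1.625, -1.5]
midpoint -1.5625: f = 1.3394 > 0 → [-1.5625, -1.5]
midpoint -1.53125: f = 0.5766 > 0 → [-1.53125, -1.5]

[-1.53125, -1.5]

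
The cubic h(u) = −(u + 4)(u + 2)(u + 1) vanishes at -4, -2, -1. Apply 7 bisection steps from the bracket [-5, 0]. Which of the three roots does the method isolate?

-4

h(-2.5) = -1.125 < 0, so the root lies in [-5, -2.5]
h(-3.75) = -1.203125 < 0, so the root lies in [-5, -3.75]
h(-4.375) = 3.005859 > 0, so the root lies in [-4.375, -3.75]
h(-4.0625) = 0.3948 > 0, so the root lies in [-4.0625, -3.75]
h(-3.90625) = -0.5194 < 0, so the root lies in [-4.0625, -3.90625]
h(-3.984375) = -0.0925 < 0, so the root lies in [-4.0625, -3.984375]
h(-4.0234375) = 0.1434 > 0, so the root lies in [-4.0234375, -3.984375]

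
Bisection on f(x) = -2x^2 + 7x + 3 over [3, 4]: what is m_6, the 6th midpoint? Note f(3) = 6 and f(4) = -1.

3.890625

midpoint 3.5: f = 3 > 0 → [3.5, 4]
midpoint 3.75: f = 1.125 > 0 → [3.75, 4]
midpoint 3.875: f = 0.09375 > 0 → [3.875, 4]
midpoint 3.9375: f = -0.4453 < 0 → [3.875, 3.9375]
midpoint 3.90625: f = -0.1738 < 0 → [3.875, 3.90625]
midpoint 3.890625: f = -0.0396 < 0 → [3.875, 3.890625]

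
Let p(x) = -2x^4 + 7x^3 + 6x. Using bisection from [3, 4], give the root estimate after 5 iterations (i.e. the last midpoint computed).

3.71875

p(3.5) = 21 > 0, so the root lies in [3.5, 4]
p(3.75) = -3.867188 < 0, so the root lies in [3.5, 3.75]
p(3.625) = 9.841309 > 0, so the root lies in [3.625, 3.75]
p(3.6875) = 3.322 > 0, so the root lies in [3.6875, 3.75]
p(3.71875) = -0.1868 < 0, so the root lies in [3.6875, 3.71875]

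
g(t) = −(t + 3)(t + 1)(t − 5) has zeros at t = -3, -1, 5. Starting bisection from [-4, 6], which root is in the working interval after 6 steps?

midpoint 1: g = 32 > 0 → [1, 6]
midpoint 3.5: g = 43.875 > 0 → [3.5, 6]
midpoint 4.75: g = 11.140625 > 0 → [4.75, 6]
midpoint 5.375: g = -20.0215 < 0 → [4.75, 5.375]
midpoint 5.0625: g = -3.0549 < 0 → [4.75, 5.0625]
midpoint 4.90625: g = 4.3778 > 0 → [4.90625, 5.0625]

5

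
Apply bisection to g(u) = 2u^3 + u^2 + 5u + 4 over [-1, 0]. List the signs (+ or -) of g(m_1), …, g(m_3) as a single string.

midpoint -0.5: g = 1.5 > 0 → [-1, -0.5]
midpoint -0.75: g = -0.03125 < 0 → [-0.75, -0.5]
midpoint -0.625: g = 0.777344 > 0 → [-0.75, -0.625]

+-+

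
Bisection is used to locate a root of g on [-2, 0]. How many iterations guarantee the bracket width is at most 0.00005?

Width after n steps is 2/2^n. Need 2^n ≥ 2/0.00005 = 40000.
2^15 = 32768 < 40000 ≤ 2^16 = 65536, so n = 16.

16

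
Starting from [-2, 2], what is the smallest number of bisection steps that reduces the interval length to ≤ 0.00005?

17

Width after n steps is 4/2^n. Need 2^n ≥ 4/0.00005 = 80000.
2^16 = 65536 < 80000 ≤ 2^17 = 131072, so n = 17.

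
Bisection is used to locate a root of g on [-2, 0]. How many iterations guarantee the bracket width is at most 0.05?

6

Width after n steps is 2/2^n. Need 2^n ≥ 2/0.05 = 40.
2^5 = 32 < 40 ≤ 2^6 = 64, so n = 6.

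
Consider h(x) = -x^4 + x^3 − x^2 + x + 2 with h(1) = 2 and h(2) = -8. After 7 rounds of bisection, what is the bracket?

x = 1.5 gives h = -0.4375, negative; keep [1, 1.5]
x = 1.25 gives h = 1.199219, positive; keep [1.25, 1.5]
x = 1.375 gives h = 0.509521, positive; keep [1.375, 1.5]
x = 1.4375 gives h = 0.0715, positive; keep [1.4375, 1.5]
x = 1.46875 gives h = -0.1737, negative; keep [1.4375, 1.46875]
x = 1.453125 gives h = -0.0488, negative; keep [1.4375, 1.453125]
x = 1.4453125 gives h = 0.0119, positive; keep [1.4453125, 1.453125]

[1.4453125, 1.453125]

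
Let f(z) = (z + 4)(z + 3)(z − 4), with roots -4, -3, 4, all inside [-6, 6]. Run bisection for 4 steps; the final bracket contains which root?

z = 0 gives f = -48, negative; keep [0, 6]
z = 3 gives f = -42, negative; keep [3, 6]
z = 4.5 gives f = 31.875, positive; keep [3, 4.5]
z = 3.75 gives f = -13.0781, negative; keep [3.75, 4.5]

4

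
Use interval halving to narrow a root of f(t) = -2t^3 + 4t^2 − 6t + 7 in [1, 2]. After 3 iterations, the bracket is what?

f(1.5) = 0.25 > 0, so the root lies in [1.5, 2]
f(1.75) = -1.96875 < 0, so the root lies in [1.5, 1.75]
f(1.625) = -0.769531 < 0, so the root lies in [1.5, 1.625]

[1.5, 1.625]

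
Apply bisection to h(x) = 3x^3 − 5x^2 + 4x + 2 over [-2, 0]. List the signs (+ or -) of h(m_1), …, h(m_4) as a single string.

--+-

midpoint -1: h = -10 < 0 → [-1, 0]
midpoint -0.5: h = -1.625 < 0 → [-0.5, 0]
midpoint -0.25: h = 0.640625 > 0 → [-0.5, -0.25]
midpoint -0.375: h = -0.3613 < 0 → [-0.375, -0.25]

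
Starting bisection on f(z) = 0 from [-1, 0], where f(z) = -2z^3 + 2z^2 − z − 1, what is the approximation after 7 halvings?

midpoint -0.5: f = 0.25 > 0 → [-0.5, 0]
midpoint -0.25: f = -0.59375 < 0 → [-0.5, -0.25]
midpoint -0.375: f = -0.238281 < 0 → [-0.5, -0.375]
midpoint -0.4375: f = -0.0122 < 0 → [-0.5, -0.4375]
midpoint -0.46875: f = 0.1142 > 0 → [-0.46875, -0.4375]
midpoint -0.453125: f = 0.0498 > 0 → [-0.453125, -0.4375]
midpoint -0.4453125: f = 0.0185 > 0 → [-0.4453125, -0.4375]

-0.4453125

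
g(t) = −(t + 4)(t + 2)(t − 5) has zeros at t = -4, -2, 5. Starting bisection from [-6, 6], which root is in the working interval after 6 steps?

5

t = 0 gives g = 40, positive; keep [0, 6]
t = 3 gives g = 70, positive; keep [3, 6]
t = 4.5 gives g = 27.625, positive; keep [4.5, 6]
t = 5.25 gives g = -16.7656, negative; keep [4.5, 5.25]
t = 4.875 gives g = 7.627, positive; keep [4.875, 5.25]
t = 5.0625 gives g = -4.0002, negative; keep [4.875, 5.0625]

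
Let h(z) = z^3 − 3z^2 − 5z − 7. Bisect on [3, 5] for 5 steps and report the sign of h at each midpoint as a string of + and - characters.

h(4) = -11 < 0, so the root lies in [4, 5]
h(4.5) = 0.875 > 0, so the root lies in [4, 4.5]
h(4.25) = -5.671875 < 0, so the root lies in [4.25, 4.5]
h(4.375) = -2.5566 < 0, so the root lies in [4.375, 4.5]
h(4.4375) = -0.8811 < 0, so the root lies in [4.4375, 4.5]

-+---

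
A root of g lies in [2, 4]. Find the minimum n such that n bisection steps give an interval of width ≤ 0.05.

6

Width after n steps is 2/2^n. Need 2^n ≥ 2/0.05 = 40.
2^5 = 32 < 40 ≤ 2^6 = 64, so n = 6.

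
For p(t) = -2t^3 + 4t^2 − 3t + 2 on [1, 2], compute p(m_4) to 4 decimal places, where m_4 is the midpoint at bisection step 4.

p(1.5) = -0.25 < 0, so the root lies in [1, 1.5]
p(1.25) = 0.59375 > 0, so the root lies in [1.25, 1.5]
p(1.375) = 0.238281 > 0, so the root lies in [1.375, 1.5]
p(1.4375) = 0.0122 > 0, so the root lies in [1.4375, 1.5]

0.0122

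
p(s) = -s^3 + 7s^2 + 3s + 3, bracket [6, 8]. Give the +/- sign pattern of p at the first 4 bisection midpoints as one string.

p(7) = 24 > 0, so the root lies in [7, 8]
p(7.5) = -2.625 < 0, so the root lies in [7, 7.5]
p(7.25) = 11.609375 > 0, so the root lies in [7.25, 7.5]
p(7.375) = 4.7285 > 0, so the root lies in [7.375, 7.5]

+-++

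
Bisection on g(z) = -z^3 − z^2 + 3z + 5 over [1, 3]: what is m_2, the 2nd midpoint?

g(2) = -1 < 0, so the root lies in [1, 2]
g(1.5) = 3.875 > 0, so the root lies in [1.5, 2]

1.5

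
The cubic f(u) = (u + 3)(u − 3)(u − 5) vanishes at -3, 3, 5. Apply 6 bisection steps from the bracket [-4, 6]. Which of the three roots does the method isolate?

-3

f(1) = 32 > 0, so the root lies in [-4, 1]
f(-1.5) = 43.875 > 0, so the root lies in [-4, -1.5]
f(-2.75) = 11.140625 > 0, so the root lies in [-4, -2.75]
f(-3.375) = -20.0215 < 0, so the root lies in [-3.375, -2.75]
f(-3.0625) = -3.0549 < 0, so the root lies in [-3.0625, -2.75]
f(-2.90625) = 4.3778 > 0, so the root lies in [-3.0625, -2.90625]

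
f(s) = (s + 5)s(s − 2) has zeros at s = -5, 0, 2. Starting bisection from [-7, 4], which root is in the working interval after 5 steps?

midpoint -1.5: f = 18.375 > 0 → [-7, -1.5]
midpoint -4.25: f = 19.921875 > 0 → [-7, -4.25]
midpoint -5.625: f = -26.806641 < 0 → [-5.625, -4.25]
midpoint -4.9375: f = 2.1409 > 0 → [-5.625, -4.9375]
midpoint -5.28125: f = -10.8152 < 0 → [-5.28125, -4.9375]

-5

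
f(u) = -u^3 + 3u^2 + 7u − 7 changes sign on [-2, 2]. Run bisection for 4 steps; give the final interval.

m = 0, f(m) = -7 (−); new bracket [0, 2]
m = 1, f(m) = 2 (+); new bracket [0, 1]
m = 0.5, f(m) = -2.875 (−); new bracket [0.5, 1]
m = 0.75, f(m) = -0.4844 (−); new bracket [0.75, 1]

[0.75, 1]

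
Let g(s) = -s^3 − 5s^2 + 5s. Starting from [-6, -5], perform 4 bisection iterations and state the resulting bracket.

midpoint -5.5: g = -12.375 < 0 → [-6, -5.5]
midpoint -5.75: g = -3.953125 < 0 → [-6, -5.75]
midpoint -5.875: g = 0.826172 > 0 → [-5.875, -5.75]
midpoint -5.8125: g = -1.6121 < 0 → [-5.875, -5.8125]

[-5.875, -5.8125]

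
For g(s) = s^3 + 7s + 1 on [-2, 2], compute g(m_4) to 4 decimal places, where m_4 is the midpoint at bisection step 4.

-0.7656

s = 0 gives g = 1, positive; keep [-2, 0]
s = -1 gives g = -7, negative; keep [-1, 0]
s = -0.5 gives g = -2.625, negative; keep [-0.5, 0]
s = -0.25 gives g = -0.7656, negative; keep [-0.25, 0]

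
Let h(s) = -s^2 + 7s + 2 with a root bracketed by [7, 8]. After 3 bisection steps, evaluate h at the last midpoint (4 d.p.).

-0.7656

s = 7.5 gives h = -1.75, negative; keep [7, 7.5]
s = 7.25 gives h = 0.1875, positive; keep [7.25, 7.5]
s = 7.375 gives h = -0.765625, negative; keep [7.25, 7.375]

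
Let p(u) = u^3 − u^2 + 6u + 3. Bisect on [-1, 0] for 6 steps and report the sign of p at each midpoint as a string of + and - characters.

m = -0.5, p(m) = -0.375 (−); new bracket [-0.5, 0]
m = -0.25, p(m) = 1.421875 (+); new bracket [-0.5, -0.25]
m = -0.375, p(m) = 0.556641 (+); new bracket [-0.5, -0.375]
m = -0.4375, p(m) = 0.0999 (+); new bracket [-0.5, -0.4375]
m = -0.46875, p(m) = -0.1352 (−); new bracket [-0.46875, -0.4375]
m = -0.453125, p(m) = -0.0171 (−); new bracket [-0.453125, -0.4375]

-+++--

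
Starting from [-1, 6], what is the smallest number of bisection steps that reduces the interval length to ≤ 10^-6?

23

Width after n steps is 7/2^n. Need 2^n ≥ 7/10^-6 = 7000000.
2^22 = 4194304 < 7000000 ≤ 2^23 = 8388608, so n = 23.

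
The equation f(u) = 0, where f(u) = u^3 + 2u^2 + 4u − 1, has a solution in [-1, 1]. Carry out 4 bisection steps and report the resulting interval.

midpoint 0: f = -1 < 0 → [0, 1]
midpoint 0.5: f = 1.625 > 0 → [0, 0.5]
midpoint 0.25: f = 0.140625 > 0 → [0, 0.25]
midpoint 0.125: f = -0.4668 < 0 → [0.125, 0.25]

[0.125, 0.25]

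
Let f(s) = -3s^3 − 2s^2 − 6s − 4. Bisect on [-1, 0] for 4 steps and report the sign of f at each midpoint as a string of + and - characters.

s = -0.5 gives f = -1.125, negative; keep [-1, -0.5]
s = -0.75 gives f = 0.640625, positive; keep [-0.75, -0.5]
s = -0.625 gives f = -0.298828, negative; keep [-0.75, -0.625]
s = -0.6875 gives f = 0.1545, positive; keep [-0.6875, -0.625]

-+-+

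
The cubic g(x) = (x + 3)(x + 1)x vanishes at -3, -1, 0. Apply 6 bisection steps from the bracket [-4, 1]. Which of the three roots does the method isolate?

midpoint -1.5: g = 1.125 > 0 → [-4, -1.5]
midpoint -2.75: g = 1.203125 > 0 → [-4, -2.75]
midpoint -3.375: g = -3.005859 < 0 → [-3.375, -2.75]
midpoint -3.0625: g = -0.3948 < 0 → [-3.0625, -2.75]
midpoint -2.90625: g = 0.5194 > 0 → [-3.0625, -2.90625]
midpoint -2.984375: g = 0.0925 > 0 → [-3.0625, -2.984375]

-3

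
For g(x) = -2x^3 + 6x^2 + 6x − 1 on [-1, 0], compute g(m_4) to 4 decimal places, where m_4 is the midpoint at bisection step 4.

0.2964

midpoint -0.5: g = -2.25 < 0 → [-1, -0.5]
midpoint -0.75: g = -1.28125 < 0 → [-1, -0.75]
midpoint -0.875: g = -0.316406 < 0 → [-1, -0.875]
midpoint -0.9375: g = 0.2964 > 0 → [-0.9375, -0.875]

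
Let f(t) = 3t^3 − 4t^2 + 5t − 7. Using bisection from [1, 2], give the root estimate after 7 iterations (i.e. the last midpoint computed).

midpoint 1.5: f = 1.625 > 0 → [1, 1.5]
midpoint 1.25: f = -1.140625 < 0 → [1.25, 1.5]
midpoint 1.375: f = 0.111328 > 0 → [1.25, 1.375]
midpoint 1.3125: f = -0.5452 < 0 → [1.3125, 1.375]
midpoint 1.34375: f = -0.2248 < 0 → [1.34375, 1.375]
midpoint 1.359375: f = -0.0588 < 0 → [1.359375, 1.375]
midpoint 1.3671875: f = 0.0258 > 0 → [1.359375, 1.3671875]

1.3671875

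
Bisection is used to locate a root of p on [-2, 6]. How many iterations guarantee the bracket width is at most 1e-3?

Width after n steps is 8/2^n. Need 2^n ≥ 8/1e-3 = 8000.
2^12 = 4096 < 8000 ≤ 2^13 = 8192, so n = 13.

13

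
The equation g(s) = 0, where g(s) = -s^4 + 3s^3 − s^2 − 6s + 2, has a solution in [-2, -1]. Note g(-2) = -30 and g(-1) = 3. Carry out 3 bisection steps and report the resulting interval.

[-1.25, -1.125]

midpoint -1.5: g = -6.4375 < 0 → [-1.5, -1]
midpoint -1.25: g = -0.363281 < 0 → [-1.25, -1]
midpoint -1.125: g = 1.611084 > 0 → [-1.25, -1.125]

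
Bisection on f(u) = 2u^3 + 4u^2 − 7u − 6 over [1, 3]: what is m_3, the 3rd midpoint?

1.75

midpoint 2: f = 12 > 0 → [1, 2]
midpoint 1.5: f = -0.75 < 0 → [1.5, 2]
midpoint 1.75: f = 4.71875 > 0 → [1.5, 1.75]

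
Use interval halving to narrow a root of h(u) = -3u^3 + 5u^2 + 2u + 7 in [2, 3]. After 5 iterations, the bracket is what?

u = 2.5 gives h = -3.625, negative; keep [2, 2.5]
u = 2.25 gives h = 2.640625, positive; keep [2.25, 2.5]
u = 2.375 gives h = -0.236328, negative; keep [2.25, 2.375]
u = 2.3125 gives h = 1.2639, positive; keep [2.3125, 2.375]
u = 2.34375 gives h = 0.5295, positive; keep [2.34375, 2.375]

[2.34375, 2.375]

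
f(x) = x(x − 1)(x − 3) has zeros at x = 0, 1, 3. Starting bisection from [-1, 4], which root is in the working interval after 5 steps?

3

m = 1.5, f(m) = -1.125 (−); new bracket [1.5, 4]
m = 2.75, f(m) = -1.203125 (−); new bracket [2.75, 4]
m = 3.375, f(m) = 3.005859 (+); new bracket [2.75, 3.375]
m = 3.0625, f(m) = 0.3948 (+); new bracket [2.75, 3.0625]
m = 2.90625, f(m) = -0.5194 (−); new bracket [2.90625, 3.0625]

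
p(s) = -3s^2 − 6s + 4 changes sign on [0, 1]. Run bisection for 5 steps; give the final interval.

p(0.5) = 0.25 > 0, so the root lies in [0.5, 1]
p(0.75) = -2.1875 < 0, so the root lies in [0.5, 0.75]
p(0.625) = -0.921875 < 0, so the root lies in [0.5, 0.625]
p(0.5625) = -0.3242 < 0, so the root lies in [0.5, 0.5625]
p(0.53125) = -0.0342 < 0, so the root lies in [0.5, 0.53125]

[0.5, 0.53125]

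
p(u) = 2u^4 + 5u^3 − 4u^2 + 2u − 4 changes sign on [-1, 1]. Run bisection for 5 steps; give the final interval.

u = 0 gives p = -4, negative; keep [0, 1]
u = 0.5 gives p = -3.25, negative; keep [0.5, 1]
u = 0.75 gives p = -2.007812, negative; keep [0.75, 1]
u = 0.875 gives p = -0.7905, negative; keep [0.875, 1]
u = 0.9375 gives p = 0.0242, positive; keep [0.875, 0.9375]

[0.875, 0.9375]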